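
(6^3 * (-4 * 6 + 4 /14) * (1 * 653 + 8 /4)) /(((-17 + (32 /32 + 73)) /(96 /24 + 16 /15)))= -2087616 /7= -298230.86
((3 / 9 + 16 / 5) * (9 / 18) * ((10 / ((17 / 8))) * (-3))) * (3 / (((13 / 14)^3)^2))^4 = -110388474511146894731779353083904 / 9227613096364298717117121137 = -11962.84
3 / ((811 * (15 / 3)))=0.00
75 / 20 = 3.75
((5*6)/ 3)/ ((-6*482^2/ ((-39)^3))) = 98865/ 232324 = 0.43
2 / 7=0.29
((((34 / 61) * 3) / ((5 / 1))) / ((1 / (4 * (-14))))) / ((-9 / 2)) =3808 / 915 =4.16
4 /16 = 1 /4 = 0.25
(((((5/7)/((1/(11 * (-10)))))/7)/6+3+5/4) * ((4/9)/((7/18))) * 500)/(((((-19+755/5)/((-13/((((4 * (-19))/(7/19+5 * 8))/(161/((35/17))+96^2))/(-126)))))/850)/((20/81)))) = -275503663900075000/15760899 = -17480199822.36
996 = 996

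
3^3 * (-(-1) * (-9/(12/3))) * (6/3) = -243/2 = -121.50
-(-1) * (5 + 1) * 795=4770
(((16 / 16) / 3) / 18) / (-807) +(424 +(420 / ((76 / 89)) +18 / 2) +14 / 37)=28344437837 / 30635334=925.22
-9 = -9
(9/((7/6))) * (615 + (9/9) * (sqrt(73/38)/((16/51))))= 4778.37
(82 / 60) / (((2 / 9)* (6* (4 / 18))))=369 / 80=4.61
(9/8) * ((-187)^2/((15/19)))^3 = 293298905328058531/3000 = 97766301776019.51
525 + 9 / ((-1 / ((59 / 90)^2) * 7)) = 3304019 / 6300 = 524.45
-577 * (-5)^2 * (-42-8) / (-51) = -721250 / 51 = -14142.16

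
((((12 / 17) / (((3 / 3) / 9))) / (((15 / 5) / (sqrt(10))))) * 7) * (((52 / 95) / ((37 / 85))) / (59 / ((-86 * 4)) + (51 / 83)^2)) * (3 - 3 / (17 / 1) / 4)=120035920032 * sqrt(10) / 448891511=845.61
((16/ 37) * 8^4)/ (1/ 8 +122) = 524288/ 36149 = 14.50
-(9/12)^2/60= -3/320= -0.01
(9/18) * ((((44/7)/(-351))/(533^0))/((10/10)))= -22/2457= -0.01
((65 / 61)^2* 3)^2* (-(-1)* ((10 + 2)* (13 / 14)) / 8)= 6265569375 / 387683548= 16.16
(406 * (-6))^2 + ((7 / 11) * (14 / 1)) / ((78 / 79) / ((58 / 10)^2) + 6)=13074074771863 / 2203212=5934097.48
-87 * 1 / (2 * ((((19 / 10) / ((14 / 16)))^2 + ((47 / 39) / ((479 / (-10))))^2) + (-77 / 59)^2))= -129467155257469575 / 19104534218848682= -6.78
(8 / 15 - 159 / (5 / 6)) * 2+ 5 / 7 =-39881 / 105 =-379.82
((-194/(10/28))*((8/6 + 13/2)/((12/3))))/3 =-31913/90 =-354.59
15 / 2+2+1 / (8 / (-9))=67 / 8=8.38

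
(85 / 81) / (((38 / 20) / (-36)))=-3400 / 171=-19.88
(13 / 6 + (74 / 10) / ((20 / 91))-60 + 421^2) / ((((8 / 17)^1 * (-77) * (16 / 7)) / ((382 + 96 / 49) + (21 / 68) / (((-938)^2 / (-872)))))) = -6106544722481681 / 7432922112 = -821553.71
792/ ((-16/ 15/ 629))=-934065/ 2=-467032.50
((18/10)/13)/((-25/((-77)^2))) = -53361/1625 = -32.84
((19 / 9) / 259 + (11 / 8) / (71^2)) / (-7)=-791873 / 658031976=-0.00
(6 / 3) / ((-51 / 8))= -16 / 51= -0.31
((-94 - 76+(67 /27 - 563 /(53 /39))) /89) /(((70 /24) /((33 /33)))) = -3330232 /1485855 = -2.24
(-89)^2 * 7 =55447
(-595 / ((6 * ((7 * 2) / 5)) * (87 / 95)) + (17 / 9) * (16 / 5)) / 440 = -170323 / 2296800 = -0.07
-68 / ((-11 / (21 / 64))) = 357 / 176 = 2.03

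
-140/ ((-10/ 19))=266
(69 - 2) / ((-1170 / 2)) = -67 / 585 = -0.11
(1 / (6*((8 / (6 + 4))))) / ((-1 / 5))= -25 / 24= -1.04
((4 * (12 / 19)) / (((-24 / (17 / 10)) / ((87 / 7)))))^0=1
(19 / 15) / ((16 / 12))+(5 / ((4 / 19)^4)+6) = 3266921 / 1280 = 2552.28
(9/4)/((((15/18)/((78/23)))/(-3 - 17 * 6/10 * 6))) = -338013/575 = -587.85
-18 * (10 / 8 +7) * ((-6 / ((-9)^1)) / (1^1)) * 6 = -594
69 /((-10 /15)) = -103.50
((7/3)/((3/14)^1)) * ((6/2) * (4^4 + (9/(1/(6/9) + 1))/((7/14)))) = 128968/15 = 8597.87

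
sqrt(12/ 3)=2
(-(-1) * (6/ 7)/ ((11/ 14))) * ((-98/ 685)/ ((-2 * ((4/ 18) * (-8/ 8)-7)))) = -5292/ 489775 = -0.01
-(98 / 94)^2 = -2401 / 2209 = -1.09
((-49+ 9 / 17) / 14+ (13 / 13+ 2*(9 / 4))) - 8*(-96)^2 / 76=-4377601 / 4522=-968.07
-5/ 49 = -0.10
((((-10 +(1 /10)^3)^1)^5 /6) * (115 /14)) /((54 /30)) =-85142601110259301851 /1120000000000000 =-76020.18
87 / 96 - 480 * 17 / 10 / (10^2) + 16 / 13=-62639 / 10400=-6.02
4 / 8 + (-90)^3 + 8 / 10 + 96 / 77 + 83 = -561264129 / 770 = -728914.45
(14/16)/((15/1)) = 7/120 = 0.06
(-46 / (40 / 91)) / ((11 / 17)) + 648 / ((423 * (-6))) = -1674947 / 10340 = -161.99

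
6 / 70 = 0.09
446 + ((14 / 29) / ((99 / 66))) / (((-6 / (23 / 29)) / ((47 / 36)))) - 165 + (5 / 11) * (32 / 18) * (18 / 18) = 422251825 / 1498662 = 281.75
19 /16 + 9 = 10.19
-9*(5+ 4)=-81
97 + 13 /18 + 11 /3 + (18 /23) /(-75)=1049267 /10350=101.38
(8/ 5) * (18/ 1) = 144/ 5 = 28.80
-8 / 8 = -1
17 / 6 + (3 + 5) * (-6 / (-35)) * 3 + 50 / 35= 1759 / 210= 8.38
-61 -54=-115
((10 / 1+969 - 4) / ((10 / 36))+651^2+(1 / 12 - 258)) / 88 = 5124637 / 1056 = 4852.88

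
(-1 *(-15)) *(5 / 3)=25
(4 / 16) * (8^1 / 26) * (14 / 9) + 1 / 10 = 257 / 1170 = 0.22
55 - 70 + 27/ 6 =-21/ 2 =-10.50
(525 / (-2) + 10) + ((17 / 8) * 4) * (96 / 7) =-1903 / 14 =-135.93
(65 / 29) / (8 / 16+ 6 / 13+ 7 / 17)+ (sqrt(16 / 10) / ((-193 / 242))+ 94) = 1683412 / 17603- 484 * sqrt(10) / 965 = 94.05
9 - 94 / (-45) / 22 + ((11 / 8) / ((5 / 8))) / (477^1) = 238727 / 26235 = 9.10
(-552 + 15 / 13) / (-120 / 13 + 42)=-2387 / 142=-16.81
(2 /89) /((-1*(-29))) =0.00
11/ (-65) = -11/ 65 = -0.17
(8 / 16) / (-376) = -1 / 752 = -0.00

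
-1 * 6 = -6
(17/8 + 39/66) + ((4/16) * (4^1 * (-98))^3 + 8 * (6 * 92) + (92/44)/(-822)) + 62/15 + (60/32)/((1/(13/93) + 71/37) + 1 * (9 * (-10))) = -35325121267272911/2346459280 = -15054649.18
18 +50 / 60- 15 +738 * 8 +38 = 35675 / 6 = 5945.83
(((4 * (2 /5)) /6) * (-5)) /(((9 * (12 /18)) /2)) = -4 /9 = -0.44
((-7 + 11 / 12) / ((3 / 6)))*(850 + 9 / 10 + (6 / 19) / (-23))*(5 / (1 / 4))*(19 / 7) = -561990.12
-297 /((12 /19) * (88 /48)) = -256.50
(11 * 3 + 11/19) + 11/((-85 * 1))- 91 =-92944/1615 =-57.55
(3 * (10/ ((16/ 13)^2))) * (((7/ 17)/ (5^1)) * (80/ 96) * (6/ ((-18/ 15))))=-29575/ 4352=-6.80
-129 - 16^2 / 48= -403 / 3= -134.33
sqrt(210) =14.49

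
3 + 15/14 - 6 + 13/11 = -115/154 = -0.75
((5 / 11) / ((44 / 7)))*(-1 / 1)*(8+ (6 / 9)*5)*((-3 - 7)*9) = 8925 / 121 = 73.76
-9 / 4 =-2.25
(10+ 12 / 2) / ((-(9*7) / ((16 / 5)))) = -256 / 315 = -0.81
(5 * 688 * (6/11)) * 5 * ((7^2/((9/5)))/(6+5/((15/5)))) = 8428000/253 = 33312.25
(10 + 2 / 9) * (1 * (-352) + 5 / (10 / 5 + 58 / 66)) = -612260 / 171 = -3580.47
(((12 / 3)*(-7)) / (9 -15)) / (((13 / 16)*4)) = 56 / 39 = 1.44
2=2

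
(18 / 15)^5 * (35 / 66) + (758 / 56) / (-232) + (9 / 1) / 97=5865570439 / 4332020000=1.35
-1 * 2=-2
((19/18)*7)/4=133/72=1.85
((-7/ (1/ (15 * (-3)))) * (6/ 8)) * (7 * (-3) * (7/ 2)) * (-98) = 6806835/ 4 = 1701708.75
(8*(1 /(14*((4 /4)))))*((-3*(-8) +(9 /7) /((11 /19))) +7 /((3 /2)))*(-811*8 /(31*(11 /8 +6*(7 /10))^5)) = -18961154048000000 /27643690947972561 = -0.69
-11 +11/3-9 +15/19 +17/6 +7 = -217/38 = -5.71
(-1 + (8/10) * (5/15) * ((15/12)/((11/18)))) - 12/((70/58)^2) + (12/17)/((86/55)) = -8.24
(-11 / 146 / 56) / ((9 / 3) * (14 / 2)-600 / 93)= -0.00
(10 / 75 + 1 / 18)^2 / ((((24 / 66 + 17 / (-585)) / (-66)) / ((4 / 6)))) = -4.69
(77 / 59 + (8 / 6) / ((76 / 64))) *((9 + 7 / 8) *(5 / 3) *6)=3225175 / 13452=239.75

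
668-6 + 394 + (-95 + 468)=1429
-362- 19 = -381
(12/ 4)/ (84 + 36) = 1/ 40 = 0.02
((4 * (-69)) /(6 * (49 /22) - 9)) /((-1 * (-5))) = -12.65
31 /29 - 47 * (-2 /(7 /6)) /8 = 4523 /406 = 11.14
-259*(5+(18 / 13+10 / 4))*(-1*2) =4602.23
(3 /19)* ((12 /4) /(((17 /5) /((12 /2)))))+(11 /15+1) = 12448 /4845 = 2.57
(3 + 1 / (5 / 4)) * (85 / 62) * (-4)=-646 / 31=-20.84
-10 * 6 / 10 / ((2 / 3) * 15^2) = -1 / 25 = -0.04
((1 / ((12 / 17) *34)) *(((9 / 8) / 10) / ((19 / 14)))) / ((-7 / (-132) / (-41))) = -2.67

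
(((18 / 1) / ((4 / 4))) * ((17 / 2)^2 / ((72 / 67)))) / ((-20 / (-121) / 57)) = 133546611 / 320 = 417333.16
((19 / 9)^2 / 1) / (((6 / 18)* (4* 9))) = 361 / 972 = 0.37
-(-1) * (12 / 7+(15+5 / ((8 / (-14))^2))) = 3587 / 112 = 32.03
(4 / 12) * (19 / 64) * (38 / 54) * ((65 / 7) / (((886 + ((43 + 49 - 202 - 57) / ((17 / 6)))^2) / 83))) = 562854955 / 45724984704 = 0.01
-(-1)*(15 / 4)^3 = 3375 / 64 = 52.73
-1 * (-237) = 237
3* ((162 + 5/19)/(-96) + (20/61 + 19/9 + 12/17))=8254195/1891488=4.36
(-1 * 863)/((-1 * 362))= 863/362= 2.38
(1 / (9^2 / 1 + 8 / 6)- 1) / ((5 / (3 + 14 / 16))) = -1891 / 2470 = -0.77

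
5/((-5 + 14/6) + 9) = 0.79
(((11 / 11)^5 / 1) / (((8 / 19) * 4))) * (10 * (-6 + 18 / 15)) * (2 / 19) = -3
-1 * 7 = -7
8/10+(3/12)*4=9/5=1.80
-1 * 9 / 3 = -3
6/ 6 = 1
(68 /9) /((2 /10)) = 37.78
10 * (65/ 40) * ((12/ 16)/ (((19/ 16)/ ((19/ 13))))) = 15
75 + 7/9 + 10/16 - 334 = -257.60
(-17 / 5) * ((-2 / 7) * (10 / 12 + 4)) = 493 / 105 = 4.70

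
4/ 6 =2/ 3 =0.67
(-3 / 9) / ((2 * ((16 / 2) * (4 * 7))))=-1 / 1344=-0.00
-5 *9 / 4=-45 / 4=-11.25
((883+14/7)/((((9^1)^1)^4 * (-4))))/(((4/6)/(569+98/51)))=-8589515/297432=-28.88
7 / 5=1.40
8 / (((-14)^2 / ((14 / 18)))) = 2 / 63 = 0.03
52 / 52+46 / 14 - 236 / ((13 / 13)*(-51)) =3182 / 357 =8.91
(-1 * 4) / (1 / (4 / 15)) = -16 / 15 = -1.07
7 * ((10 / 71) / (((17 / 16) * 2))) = 560 / 1207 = 0.46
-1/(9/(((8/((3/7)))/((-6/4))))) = 112/81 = 1.38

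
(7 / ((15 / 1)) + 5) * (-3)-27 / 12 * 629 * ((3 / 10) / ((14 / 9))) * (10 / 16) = -837707 / 4480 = -186.99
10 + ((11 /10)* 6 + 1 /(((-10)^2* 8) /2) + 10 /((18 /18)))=10641 /400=26.60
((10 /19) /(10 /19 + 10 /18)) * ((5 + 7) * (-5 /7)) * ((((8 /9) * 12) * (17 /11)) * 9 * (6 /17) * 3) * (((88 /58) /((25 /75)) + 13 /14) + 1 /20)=-2095134336 /578347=-3622.63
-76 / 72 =-19 / 18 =-1.06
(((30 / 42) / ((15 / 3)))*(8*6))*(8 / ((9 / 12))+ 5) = 107.43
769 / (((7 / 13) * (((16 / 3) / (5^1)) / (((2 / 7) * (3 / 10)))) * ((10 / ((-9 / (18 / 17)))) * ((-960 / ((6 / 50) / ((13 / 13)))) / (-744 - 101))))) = -258492429 / 25088000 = -10.30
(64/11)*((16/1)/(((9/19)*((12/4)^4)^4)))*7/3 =136192/12784876137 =0.00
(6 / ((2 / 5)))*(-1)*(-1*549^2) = 4521015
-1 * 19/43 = -19/43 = -0.44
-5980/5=-1196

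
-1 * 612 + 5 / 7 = -4279 / 7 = -611.29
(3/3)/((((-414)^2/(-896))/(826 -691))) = -1120/1587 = -0.71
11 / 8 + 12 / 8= 23 / 8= 2.88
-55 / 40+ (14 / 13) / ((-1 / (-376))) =41969 / 104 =403.55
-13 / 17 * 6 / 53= -78 / 901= -0.09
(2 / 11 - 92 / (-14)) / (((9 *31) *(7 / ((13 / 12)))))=1690 / 451143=0.00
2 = 2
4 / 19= 0.21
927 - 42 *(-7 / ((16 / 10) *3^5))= 300593 / 324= 927.76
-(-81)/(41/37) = 2997/41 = 73.10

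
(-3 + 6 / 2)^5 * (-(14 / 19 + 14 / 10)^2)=0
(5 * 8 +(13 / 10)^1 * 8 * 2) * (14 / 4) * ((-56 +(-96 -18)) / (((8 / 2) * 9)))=-9044 / 9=-1004.89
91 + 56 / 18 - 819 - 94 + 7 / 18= -1637 / 2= -818.50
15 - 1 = 14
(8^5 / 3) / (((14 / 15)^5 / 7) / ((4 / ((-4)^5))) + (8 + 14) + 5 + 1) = 5205.12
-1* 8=-8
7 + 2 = 9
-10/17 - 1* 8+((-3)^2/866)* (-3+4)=-126283/14722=-8.58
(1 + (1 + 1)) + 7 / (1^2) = 10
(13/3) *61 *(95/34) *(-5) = -376675/102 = -3692.89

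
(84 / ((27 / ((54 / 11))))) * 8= 1344 / 11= 122.18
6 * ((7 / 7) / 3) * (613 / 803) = 1226 / 803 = 1.53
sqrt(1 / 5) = sqrt(5) / 5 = 0.45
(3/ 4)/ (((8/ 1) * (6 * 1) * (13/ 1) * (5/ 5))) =0.00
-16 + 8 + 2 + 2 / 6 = -17 / 3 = -5.67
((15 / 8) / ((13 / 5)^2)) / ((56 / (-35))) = -1875 / 10816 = -0.17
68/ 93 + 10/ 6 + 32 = 3199/ 93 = 34.40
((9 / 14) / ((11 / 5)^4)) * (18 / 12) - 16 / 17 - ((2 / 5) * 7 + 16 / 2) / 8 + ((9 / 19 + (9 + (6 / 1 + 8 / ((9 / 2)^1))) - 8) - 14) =-20850761809 / 2979297090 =-7.00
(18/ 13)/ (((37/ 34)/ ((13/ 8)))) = 153/ 74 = 2.07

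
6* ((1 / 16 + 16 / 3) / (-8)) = -259 / 64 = -4.05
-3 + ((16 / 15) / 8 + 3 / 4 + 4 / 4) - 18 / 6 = -4.12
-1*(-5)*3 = 15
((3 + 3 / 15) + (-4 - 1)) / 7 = -9 / 35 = -0.26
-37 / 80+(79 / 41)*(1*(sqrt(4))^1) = 3.39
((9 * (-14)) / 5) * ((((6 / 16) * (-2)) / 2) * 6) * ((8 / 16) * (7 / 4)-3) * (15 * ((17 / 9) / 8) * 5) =-273105 / 128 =-2133.63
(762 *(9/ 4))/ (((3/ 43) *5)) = 49149/ 10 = 4914.90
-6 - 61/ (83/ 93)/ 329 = -169515/ 27307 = -6.21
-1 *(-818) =818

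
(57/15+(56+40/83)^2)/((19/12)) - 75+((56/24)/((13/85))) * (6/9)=149500684669/76571235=1952.44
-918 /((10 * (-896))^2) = -459 /40140800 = -0.00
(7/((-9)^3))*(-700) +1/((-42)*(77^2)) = 406729157/60511374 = 6.72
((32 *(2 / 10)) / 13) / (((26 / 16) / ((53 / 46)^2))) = 179776 / 447005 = 0.40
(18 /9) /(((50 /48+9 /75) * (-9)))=-400 /2091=-0.19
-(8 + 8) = -16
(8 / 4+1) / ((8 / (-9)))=-27 / 8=-3.38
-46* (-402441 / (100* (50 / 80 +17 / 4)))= 949348 / 25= 37973.92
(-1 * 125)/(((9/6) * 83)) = -250/249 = -1.00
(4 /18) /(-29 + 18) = -2 /99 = -0.02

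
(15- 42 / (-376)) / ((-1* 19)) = -2841 / 3572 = -0.80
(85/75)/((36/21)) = 119/180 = 0.66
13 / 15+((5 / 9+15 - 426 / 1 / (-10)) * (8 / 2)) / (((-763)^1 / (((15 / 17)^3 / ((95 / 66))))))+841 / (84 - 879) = -19064851072 / 56622889995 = -0.34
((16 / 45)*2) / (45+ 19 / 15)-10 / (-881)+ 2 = 1858748 / 917121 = 2.03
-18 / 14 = -1.29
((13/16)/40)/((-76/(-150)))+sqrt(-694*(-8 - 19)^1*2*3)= 195/4864+18*sqrt(347)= 335.34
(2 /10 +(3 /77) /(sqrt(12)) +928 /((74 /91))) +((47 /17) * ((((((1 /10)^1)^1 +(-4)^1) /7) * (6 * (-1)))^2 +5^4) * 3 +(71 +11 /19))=sqrt(3) /154 +5588574401 /861175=6489.49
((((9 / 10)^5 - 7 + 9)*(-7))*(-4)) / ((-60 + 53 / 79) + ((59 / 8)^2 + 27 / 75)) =-1146032776 / 72340125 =-15.84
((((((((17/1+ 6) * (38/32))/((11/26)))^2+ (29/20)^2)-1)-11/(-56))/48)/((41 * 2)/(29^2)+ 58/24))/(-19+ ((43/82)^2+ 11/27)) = -215650484391291561/114349805302040000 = -1.89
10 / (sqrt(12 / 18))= 12.25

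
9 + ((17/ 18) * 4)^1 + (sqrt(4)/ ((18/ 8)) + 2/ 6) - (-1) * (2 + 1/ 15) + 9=376/ 15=25.07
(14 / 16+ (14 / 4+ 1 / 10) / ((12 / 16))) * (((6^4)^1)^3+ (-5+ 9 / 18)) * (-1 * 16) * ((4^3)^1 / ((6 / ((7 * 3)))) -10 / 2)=-43285752018343.80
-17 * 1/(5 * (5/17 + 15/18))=-1734/575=-3.02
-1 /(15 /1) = -1 /15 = -0.07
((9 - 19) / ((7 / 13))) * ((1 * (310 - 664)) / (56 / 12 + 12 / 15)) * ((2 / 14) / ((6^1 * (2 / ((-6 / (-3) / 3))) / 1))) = 19175 / 2009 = 9.54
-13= -13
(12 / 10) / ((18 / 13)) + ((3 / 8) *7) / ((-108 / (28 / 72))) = 22219 / 25920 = 0.86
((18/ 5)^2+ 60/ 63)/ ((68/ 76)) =15.55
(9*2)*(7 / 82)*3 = 4.61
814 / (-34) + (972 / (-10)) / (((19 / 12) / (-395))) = 7824643 / 323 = 24224.90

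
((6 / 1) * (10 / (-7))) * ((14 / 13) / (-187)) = 0.05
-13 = -13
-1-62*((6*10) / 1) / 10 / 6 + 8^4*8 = 32705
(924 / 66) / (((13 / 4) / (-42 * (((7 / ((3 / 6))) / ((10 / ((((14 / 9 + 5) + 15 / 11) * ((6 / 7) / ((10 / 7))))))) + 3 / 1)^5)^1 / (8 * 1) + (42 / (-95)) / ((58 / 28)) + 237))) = -1727934904154964247754914 / 912522200712890625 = -1893581.22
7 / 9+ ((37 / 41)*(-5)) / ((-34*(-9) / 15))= 6983 / 12546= 0.56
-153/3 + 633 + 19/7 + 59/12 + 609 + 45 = 104465/84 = 1243.63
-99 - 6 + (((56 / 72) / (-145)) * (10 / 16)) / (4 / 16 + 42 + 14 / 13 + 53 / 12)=-19439293 / 185136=-105.00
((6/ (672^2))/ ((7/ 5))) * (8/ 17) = 5/ 1119552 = 0.00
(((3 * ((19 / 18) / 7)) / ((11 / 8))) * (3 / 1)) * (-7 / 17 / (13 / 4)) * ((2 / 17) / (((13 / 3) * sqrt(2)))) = -912 * sqrt(2) / 537251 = -0.00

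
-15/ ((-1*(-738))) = -5/ 246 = -0.02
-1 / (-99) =1 / 99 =0.01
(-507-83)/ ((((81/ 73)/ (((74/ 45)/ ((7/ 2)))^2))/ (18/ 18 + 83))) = -754724224/ 76545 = -9859.88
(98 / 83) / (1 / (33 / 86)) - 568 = -2025575 / 3569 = -567.55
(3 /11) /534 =1 /1958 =0.00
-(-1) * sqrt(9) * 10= 30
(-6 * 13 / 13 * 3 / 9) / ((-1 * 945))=2 / 945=0.00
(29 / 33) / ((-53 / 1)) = -29 / 1749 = -0.02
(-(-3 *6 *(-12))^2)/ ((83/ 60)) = -2799360/ 83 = -33727.23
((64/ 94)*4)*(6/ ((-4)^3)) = -12/ 47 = -0.26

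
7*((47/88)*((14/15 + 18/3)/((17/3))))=4277/935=4.57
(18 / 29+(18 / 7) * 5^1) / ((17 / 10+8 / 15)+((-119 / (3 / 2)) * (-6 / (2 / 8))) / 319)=902880 / 549451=1.64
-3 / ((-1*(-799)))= -3 / 799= -0.00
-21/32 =-0.66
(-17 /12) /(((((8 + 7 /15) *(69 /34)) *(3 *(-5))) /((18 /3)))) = 289 /8763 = 0.03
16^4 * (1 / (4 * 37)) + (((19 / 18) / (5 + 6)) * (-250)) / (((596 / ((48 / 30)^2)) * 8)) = 241673354 / 545787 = 442.80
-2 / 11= -0.18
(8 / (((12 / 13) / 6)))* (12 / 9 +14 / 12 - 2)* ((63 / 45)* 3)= 546 / 5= 109.20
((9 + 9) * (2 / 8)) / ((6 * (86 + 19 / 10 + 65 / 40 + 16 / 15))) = 90 / 10871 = 0.01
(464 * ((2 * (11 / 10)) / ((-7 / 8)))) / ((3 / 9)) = -122496 / 35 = -3499.89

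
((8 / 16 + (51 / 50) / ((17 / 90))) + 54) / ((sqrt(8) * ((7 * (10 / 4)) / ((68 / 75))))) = 10183 * sqrt(2) / 13125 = 1.10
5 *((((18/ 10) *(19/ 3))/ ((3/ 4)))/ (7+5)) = 19/ 3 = 6.33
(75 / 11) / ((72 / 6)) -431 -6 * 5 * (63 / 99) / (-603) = -3806459 / 8844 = -430.40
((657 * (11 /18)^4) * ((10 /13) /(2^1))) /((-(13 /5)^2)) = -133599125 /25625808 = -5.21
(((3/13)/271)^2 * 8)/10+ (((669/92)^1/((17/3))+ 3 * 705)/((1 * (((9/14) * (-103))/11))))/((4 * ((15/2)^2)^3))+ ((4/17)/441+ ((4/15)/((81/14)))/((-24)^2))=805516563569164043/6695671595415996375000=0.00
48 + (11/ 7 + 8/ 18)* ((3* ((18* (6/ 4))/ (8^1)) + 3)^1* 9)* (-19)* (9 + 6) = -67817.62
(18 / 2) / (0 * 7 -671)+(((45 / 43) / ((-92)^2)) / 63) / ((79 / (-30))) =-905744877 / 67524560488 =-0.01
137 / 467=0.29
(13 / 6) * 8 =52 / 3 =17.33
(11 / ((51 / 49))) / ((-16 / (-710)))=191345 / 408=468.98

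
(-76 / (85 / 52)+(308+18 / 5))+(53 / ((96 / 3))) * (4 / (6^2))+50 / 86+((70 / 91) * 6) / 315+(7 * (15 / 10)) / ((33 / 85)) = 308659672891 / 1053692640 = 292.93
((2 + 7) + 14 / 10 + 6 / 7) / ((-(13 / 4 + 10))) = -1576 / 1855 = -0.85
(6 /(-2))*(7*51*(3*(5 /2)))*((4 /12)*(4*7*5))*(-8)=2998800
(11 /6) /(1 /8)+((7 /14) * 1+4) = 115 /6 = 19.17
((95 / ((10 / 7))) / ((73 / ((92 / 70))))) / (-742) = -437 / 270830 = -0.00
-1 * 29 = -29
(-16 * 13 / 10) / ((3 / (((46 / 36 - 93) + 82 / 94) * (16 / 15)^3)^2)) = -2576811815333789696 / 30571697109375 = -84287.50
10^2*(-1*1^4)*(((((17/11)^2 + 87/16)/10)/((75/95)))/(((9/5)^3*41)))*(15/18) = -0.35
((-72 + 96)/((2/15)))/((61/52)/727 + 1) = 1360944/7573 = 179.71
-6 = -6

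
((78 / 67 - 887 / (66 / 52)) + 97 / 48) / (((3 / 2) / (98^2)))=-59088108191 / 13266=-4454101.33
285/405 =19/27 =0.70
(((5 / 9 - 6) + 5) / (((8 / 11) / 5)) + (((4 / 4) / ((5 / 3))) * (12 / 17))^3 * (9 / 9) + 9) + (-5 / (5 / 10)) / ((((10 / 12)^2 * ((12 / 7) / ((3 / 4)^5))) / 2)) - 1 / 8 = 2700699649 / 1414944000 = 1.91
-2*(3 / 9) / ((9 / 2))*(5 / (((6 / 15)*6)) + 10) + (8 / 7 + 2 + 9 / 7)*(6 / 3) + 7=7976 / 567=14.07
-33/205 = -0.16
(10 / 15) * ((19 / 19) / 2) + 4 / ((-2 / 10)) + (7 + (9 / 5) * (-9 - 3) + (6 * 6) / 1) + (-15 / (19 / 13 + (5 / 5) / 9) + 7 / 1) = -2221 / 2760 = -0.80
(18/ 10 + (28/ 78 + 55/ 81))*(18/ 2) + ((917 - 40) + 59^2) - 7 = 2560277/ 585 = 4376.54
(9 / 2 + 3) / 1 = 15 / 2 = 7.50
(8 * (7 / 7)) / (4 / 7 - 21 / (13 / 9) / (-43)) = 8.80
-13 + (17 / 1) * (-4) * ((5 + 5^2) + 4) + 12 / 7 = -16263 / 7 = -2323.29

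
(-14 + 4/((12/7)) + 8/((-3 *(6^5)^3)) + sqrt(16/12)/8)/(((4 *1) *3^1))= -2057059307521/2115832430592 + sqrt(3)/144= -0.96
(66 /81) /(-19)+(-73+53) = -10282 /513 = -20.04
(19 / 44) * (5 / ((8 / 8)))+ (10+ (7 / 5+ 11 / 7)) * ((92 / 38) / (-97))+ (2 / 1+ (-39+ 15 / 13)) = -1254892493 / 36896860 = -34.01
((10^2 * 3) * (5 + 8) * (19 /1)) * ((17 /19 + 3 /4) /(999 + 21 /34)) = 1381250 /11329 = 121.92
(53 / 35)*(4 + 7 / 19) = 4399 / 665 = 6.62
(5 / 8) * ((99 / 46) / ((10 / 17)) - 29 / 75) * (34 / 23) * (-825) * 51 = -1076584245 / 8464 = -127195.68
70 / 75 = 14 / 15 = 0.93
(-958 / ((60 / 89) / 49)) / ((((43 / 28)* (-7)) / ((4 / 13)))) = 16711352 / 8385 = 1993.01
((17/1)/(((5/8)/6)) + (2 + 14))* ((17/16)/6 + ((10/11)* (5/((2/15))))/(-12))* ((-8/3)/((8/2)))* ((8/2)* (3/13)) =630112/2145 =293.76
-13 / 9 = -1.44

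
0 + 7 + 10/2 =12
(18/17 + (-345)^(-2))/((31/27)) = 6427401/6969575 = 0.92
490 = 490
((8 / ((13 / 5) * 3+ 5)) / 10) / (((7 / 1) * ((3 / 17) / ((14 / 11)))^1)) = 17 / 264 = 0.06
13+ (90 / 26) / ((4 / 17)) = 27.71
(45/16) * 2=45/8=5.62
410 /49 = 8.37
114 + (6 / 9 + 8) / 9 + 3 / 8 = 24913 / 216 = 115.34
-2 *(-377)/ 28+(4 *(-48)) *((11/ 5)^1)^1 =-395.47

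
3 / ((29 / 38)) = 114 / 29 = 3.93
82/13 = 6.31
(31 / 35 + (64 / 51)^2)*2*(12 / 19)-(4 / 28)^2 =655849 / 212415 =3.09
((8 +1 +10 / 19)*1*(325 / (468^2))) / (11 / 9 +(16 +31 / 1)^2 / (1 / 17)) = 4525 / 12021557184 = 0.00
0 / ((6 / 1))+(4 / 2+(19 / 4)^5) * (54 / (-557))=-66909969 / 285184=-234.62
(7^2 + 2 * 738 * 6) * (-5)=-44525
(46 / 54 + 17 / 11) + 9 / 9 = 3.40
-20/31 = -0.65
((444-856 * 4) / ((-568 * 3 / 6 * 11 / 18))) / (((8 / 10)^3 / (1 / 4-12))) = -39391875 / 99968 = -394.04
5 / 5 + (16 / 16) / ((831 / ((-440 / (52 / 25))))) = 8053 / 10803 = 0.75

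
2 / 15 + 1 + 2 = 47 / 15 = 3.13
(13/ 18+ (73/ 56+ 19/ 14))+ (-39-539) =-289607/ 504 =-574.62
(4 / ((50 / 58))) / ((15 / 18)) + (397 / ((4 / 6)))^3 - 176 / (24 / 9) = 211176298443 / 1000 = 211176298.44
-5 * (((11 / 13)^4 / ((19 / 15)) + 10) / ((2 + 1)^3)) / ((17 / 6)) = -56462050 / 83026827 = -0.68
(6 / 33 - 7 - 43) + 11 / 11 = -537 / 11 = -48.82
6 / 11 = 0.55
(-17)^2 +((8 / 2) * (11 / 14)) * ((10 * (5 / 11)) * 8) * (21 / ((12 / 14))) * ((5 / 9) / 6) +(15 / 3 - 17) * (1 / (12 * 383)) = 5669522 / 10341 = 548.26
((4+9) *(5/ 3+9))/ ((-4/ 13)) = -1352/ 3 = -450.67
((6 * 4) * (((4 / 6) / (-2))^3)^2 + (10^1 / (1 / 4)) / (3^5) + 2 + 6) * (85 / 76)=14110 / 1539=9.17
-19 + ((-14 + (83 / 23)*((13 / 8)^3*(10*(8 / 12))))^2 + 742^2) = 43565948145529 / 78004224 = 558507.55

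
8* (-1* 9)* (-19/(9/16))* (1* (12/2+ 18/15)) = 87552/5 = 17510.40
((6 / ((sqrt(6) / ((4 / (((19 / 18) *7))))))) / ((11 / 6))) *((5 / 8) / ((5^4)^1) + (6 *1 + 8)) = 756054 *sqrt(6) / 182875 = 10.13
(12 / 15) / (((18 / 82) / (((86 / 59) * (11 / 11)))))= 14104 / 2655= 5.31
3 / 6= 1 / 2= 0.50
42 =42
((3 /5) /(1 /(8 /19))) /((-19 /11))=-264 /1805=-0.15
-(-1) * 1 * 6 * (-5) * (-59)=1770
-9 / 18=-1 / 2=-0.50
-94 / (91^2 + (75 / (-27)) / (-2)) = -0.01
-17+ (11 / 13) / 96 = -21205 / 1248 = -16.99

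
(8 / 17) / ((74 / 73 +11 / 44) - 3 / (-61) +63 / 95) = 13537120 / 56843427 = 0.24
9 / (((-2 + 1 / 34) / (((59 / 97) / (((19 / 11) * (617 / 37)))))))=-7347978 / 76187777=-0.10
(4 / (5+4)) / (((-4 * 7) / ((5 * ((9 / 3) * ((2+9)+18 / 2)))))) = -100 / 21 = -4.76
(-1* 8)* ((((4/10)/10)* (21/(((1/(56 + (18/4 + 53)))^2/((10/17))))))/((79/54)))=-233735544/6715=-34807.97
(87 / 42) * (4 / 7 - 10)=-957 / 49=-19.53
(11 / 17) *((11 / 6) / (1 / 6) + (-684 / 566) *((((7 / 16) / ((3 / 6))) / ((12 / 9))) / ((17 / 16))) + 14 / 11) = 609984 / 81787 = 7.46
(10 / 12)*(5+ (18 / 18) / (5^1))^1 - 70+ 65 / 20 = -749 / 12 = -62.42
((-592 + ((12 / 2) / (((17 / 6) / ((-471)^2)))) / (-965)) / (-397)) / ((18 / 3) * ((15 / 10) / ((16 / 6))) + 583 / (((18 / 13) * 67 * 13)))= 85375325664 / 121222467205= 0.70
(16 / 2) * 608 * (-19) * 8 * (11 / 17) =-8132608 / 17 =-478388.71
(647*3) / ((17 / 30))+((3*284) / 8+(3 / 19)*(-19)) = 119979 / 34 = 3528.79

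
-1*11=-11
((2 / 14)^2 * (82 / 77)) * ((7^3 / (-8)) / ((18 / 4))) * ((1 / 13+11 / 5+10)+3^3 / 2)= -45797 / 8580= -5.34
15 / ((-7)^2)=15 / 49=0.31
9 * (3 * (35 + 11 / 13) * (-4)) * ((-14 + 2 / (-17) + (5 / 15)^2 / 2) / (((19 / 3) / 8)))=22211424 / 323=68766.02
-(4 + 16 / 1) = -20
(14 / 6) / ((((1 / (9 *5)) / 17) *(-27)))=-595 / 9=-66.11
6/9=2/3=0.67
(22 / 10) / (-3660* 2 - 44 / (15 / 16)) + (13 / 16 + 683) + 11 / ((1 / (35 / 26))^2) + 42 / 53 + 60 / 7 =9881544705481 / 13856980592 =713.11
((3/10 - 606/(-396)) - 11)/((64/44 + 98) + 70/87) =-2581/28220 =-0.09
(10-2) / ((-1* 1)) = -8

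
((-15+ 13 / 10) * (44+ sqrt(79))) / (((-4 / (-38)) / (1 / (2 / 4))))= -57266 / 5 - 2603 * sqrt(79) / 10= -13766.80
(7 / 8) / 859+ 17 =17.00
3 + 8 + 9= 20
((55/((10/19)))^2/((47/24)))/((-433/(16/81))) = -1397792/549477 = -2.54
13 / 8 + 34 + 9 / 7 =2067 / 56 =36.91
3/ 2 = 1.50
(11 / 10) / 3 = 0.37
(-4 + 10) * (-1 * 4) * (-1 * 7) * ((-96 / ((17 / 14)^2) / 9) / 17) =-351232 / 4913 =-71.49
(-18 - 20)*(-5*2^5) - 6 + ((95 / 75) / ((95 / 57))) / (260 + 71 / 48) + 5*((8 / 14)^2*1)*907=16593593834 / 2196425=7554.82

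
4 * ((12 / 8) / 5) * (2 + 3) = 6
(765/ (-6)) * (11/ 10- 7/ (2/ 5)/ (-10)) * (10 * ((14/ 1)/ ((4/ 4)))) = -101745/ 2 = -50872.50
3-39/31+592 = 18406/31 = 593.74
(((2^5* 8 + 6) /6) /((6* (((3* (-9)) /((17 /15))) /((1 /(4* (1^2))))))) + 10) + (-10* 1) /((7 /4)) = 859211 /204120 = 4.21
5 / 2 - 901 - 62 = -1921 / 2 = -960.50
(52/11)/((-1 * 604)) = -13/1661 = -0.01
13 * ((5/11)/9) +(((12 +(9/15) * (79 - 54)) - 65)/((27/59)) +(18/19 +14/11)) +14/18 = -447956/5643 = -79.38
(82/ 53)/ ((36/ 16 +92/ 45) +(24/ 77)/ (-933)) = 353457720/ 981008323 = 0.36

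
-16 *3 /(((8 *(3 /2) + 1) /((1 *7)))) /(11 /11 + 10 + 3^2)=-84 /65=-1.29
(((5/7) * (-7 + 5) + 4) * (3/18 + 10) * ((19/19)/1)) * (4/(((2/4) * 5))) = 41.83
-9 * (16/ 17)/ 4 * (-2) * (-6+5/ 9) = -392/ 17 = -23.06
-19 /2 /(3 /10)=-95 /3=-31.67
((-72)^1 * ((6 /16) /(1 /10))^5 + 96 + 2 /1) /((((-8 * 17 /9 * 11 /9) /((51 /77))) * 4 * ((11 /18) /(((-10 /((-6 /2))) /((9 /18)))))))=24865573995 /4770304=5212.58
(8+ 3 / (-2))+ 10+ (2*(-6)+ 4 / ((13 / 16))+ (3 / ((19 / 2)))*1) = 4811 / 494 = 9.74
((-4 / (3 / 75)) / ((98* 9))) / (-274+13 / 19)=950 / 2290113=0.00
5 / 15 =1 / 3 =0.33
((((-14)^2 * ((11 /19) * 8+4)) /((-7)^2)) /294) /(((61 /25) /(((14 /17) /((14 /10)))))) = 82000 /2896341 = 0.03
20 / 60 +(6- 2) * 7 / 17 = 101 / 51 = 1.98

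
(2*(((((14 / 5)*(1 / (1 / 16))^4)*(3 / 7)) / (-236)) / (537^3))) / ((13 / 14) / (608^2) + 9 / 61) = -20689260118016 / 709265304833555565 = -0.00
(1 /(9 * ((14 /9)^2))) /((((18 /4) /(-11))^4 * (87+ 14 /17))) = 0.02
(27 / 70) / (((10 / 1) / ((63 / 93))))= 81 / 3100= 0.03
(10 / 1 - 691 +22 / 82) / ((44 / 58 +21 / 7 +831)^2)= -11736155 / 12013558912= -0.00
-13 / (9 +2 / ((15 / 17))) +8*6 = 46.85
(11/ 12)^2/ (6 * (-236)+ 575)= -121/ 121104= -0.00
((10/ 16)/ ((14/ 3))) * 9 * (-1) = -135/ 112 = -1.21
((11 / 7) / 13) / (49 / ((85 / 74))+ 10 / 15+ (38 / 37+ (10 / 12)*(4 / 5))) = 103785 / 38652796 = 0.00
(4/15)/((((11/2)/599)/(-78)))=-2265.31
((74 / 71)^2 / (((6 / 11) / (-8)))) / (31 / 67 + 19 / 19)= -8071624 / 741027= -10.89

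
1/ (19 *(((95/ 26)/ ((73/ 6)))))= 949/ 5415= 0.18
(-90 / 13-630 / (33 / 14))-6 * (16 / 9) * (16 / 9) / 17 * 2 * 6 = -6291994 / 21879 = -287.58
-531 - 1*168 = -699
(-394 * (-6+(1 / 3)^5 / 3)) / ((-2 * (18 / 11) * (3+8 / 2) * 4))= -25.79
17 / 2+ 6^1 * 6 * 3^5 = 17513 / 2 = 8756.50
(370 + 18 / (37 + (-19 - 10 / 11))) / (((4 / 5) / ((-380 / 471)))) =-374.20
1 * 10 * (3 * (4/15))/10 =4/5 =0.80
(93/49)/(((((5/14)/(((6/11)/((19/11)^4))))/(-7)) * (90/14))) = -1155308/3258025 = -0.35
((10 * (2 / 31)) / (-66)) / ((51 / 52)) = -520 / 52173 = -0.01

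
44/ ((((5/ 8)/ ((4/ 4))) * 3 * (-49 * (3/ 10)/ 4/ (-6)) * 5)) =5632/ 735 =7.66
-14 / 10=-1.40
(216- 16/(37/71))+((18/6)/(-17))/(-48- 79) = 185.30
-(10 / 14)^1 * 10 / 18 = -0.40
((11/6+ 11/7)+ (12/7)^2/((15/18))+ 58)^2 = 9110511601/2160900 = 4216.07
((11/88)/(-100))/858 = -1/686400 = -0.00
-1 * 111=-111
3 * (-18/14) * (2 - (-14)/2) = -34.71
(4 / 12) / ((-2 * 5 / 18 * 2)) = -3 / 10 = -0.30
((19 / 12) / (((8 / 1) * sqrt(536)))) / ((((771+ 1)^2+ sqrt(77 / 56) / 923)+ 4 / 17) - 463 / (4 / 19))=-5068193 * sqrt(737) / 4466791600644575100277296+ 11110767216851393 * sqrt(134) / 8933583201289150200554592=0.00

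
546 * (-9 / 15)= -327.60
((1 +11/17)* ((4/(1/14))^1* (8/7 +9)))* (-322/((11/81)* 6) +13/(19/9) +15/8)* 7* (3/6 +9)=-4504003854/187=-24085582.11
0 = 0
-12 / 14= -0.86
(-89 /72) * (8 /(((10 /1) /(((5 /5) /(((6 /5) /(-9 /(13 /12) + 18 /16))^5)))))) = 5915946665705625 /778657857536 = 7597.62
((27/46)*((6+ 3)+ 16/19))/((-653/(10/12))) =-8415/1141444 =-0.01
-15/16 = -0.94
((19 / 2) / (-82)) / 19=-1 / 164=-0.01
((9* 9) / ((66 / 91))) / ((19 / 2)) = 2457 / 209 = 11.76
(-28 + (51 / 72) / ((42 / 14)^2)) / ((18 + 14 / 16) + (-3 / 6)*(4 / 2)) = -6031 / 3861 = -1.56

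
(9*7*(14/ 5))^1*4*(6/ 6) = 3528/ 5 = 705.60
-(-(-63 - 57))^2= -14400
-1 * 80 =-80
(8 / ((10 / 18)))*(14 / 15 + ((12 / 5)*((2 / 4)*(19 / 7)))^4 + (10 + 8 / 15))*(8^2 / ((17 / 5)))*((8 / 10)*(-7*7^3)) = -3430253862912 / 53125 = -64569484.48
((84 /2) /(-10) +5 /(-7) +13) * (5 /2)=283 /14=20.21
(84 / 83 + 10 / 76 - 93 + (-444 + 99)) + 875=438.14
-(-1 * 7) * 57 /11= 36.27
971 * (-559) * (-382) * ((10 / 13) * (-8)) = -1275971680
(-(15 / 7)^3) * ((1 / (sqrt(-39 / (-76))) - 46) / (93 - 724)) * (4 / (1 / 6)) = -3726000 / 216433 + 54000 * sqrt(741) / 2813629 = -16.69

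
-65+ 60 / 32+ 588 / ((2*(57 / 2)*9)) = -84787 / 1368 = -61.98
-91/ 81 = -1.12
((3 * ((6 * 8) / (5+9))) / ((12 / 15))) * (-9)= -810 / 7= -115.71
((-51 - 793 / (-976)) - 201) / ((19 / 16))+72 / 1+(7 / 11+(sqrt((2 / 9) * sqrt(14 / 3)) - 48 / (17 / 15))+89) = -327739 / 3553+6^(3 / 4) * 7^(1 / 4) / 9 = -91.55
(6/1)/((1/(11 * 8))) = 528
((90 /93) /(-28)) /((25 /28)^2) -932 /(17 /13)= -46952356 /65875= -712.75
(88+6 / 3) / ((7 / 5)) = 450 / 7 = 64.29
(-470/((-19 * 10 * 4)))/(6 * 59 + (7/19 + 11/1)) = 47/27768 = 0.00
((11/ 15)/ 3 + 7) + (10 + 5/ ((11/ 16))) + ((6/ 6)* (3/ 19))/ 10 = 92293/ 3762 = 24.53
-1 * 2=-2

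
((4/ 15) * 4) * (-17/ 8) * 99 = -1122/ 5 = -224.40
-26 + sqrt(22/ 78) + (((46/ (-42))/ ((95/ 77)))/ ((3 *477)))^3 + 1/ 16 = -28151502440405876557/ 1085359130222526000 + sqrt(429)/ 39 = -25.41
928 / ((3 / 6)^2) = 3712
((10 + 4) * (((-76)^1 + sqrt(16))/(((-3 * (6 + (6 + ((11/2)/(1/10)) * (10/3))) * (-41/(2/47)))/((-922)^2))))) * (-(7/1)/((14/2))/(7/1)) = 122412096/564611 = 216.81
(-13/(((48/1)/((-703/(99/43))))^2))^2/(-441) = -141117809663656803289/224876626399789056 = -627.53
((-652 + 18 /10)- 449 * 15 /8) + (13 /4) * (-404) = -112203 /40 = -2805.08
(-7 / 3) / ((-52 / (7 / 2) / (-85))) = -4165 / 312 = -13.35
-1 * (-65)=65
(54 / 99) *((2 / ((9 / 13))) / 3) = 52 / 99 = 0.53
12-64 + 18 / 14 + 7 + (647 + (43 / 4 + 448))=29737 / 28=1062.04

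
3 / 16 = 0.19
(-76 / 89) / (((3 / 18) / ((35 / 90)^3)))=-6517 / 21627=-0.30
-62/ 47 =-1.32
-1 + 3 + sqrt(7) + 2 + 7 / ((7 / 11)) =sqrt(7) + 15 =17.65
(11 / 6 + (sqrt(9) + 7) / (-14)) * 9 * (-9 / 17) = -5.33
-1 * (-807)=807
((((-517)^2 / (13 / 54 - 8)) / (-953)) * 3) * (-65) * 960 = -2701971043200 / 399307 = -6766650.83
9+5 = 14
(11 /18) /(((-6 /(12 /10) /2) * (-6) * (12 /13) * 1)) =143 /3240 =0.04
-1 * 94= -94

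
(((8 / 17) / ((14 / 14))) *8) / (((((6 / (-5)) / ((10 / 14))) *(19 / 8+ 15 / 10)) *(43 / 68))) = -25600 / 27993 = -0.91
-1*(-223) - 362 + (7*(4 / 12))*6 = -125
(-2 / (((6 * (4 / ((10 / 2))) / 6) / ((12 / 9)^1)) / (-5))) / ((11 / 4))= 200 / 33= 6.06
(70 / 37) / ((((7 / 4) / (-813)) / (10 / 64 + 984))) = -128019045 / 148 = -864993.55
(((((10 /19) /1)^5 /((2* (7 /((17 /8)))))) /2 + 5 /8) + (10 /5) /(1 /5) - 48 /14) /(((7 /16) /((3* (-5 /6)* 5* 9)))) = -32087985975 /17332693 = -1851.30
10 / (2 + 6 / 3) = 5 / 2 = 2.50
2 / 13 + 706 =9180 / 13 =706.15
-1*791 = -791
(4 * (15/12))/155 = 1/31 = 0.03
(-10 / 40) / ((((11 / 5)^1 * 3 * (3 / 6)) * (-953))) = 5 / 62898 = 0.00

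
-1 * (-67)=67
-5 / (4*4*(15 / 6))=-1 / 8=-0.12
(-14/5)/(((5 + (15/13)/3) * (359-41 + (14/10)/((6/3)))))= -26/15935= -0.00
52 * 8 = 416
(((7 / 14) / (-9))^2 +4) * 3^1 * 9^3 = 35019 / 4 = 8754.75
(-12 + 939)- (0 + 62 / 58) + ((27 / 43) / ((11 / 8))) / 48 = 25402253 / 27434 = 925.94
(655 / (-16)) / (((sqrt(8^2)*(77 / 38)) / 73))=-908485 / 4928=-184.35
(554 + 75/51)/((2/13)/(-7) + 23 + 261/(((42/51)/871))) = 1718626/854153661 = 0.00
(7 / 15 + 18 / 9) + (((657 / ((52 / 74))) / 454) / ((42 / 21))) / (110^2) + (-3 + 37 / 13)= 1982091647 / 856970400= 2.31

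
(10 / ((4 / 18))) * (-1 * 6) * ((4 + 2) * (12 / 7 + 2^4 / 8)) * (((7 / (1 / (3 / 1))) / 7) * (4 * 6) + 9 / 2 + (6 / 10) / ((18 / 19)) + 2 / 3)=-3276936 / 7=-468133.71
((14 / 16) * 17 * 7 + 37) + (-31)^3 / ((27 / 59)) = -14030869 / 216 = -64957.73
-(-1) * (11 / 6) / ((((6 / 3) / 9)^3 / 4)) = 2673 / 4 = 668.25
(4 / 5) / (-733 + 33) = -1 / 875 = -0.00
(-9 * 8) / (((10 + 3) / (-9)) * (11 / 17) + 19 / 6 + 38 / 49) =-1079568 / 45095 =-23.94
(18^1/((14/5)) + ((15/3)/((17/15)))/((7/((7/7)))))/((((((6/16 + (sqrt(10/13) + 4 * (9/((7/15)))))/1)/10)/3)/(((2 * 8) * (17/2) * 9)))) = 819136281600/244944293 - 812851200 * sqrt(130)/244944293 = 3306.34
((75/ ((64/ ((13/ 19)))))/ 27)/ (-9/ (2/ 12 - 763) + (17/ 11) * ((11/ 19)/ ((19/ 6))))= 28262975/ 280136448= 0.10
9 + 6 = 15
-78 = -78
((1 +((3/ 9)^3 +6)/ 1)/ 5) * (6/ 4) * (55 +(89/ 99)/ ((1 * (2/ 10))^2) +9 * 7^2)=975251/ 891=1094.56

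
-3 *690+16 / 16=-2069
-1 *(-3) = 3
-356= -356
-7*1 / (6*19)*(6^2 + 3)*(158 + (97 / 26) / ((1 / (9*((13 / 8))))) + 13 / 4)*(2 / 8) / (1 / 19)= -314223 / 128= -2454.87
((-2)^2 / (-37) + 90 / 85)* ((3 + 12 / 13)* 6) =828 / 37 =22.38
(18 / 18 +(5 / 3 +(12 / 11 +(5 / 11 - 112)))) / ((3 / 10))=-35570 / 99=-359.29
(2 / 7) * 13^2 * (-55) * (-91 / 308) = 10985 / 14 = 784.64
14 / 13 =1.08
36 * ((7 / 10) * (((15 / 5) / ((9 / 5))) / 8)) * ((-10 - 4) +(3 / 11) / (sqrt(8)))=-147 / 2 +63 * sqrt(2) / 176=-72.99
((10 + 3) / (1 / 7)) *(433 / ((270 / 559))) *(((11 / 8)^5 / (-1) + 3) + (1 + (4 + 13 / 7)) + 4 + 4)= 9341164718873 / 8847360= 1055813.79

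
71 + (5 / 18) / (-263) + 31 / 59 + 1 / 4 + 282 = 197622607 / 558612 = 353.77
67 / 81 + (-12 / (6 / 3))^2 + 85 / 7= 27766 / 567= 48.97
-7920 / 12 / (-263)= 660 / 263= 2.51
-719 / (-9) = 79.89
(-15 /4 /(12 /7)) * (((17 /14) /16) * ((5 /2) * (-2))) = 425 /512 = 0.83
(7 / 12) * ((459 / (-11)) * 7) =-7497 / 44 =-170.39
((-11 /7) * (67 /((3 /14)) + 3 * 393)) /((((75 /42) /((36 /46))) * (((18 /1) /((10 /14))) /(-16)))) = 315040 /483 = 652.26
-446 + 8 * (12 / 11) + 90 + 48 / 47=-179012 / 517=-346.25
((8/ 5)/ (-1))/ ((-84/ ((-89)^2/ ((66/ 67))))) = 530707/ 3465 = 153.16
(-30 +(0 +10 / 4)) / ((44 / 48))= -30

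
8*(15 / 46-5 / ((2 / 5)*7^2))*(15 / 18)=1600 / 3381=0.47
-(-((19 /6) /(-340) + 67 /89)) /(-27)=-134989 /4902120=-0.03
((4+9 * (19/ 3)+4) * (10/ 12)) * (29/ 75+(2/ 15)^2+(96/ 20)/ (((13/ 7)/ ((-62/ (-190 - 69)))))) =110731/ 1998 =55.42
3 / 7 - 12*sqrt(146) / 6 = 3 / 7 - 2*sqrt(146) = -23.74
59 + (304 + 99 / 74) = 26961 / 74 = 364.34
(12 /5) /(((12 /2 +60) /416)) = 832 /55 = 15.13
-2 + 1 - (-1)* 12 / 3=3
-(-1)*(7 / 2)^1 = 7 / 2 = 3.50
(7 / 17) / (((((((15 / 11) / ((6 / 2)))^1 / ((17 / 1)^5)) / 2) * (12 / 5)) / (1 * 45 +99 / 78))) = 2578877917 / 52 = 49593806.10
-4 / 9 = -0.44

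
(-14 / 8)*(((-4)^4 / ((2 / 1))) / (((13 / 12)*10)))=-20.68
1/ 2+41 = 41.50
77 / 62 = 1.24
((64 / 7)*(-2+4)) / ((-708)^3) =-2 / 38816631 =-0.00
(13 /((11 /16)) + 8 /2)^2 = 63504 /121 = 524.83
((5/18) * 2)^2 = 25/81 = 0.31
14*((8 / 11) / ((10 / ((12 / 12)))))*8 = 448 / 55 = 8.15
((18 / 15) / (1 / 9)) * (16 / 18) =48 / 5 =9.60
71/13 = 5.46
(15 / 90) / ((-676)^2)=1 / 2741856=0.00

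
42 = 42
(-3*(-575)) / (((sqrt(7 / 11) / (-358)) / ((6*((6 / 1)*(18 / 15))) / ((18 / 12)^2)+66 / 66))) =-12474510*sqrt(77) / 7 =-15637625.86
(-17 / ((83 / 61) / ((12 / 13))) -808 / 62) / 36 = -205420 / 301041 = -0.68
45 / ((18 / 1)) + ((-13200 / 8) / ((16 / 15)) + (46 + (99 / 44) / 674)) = -2019805 / 1348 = -1498.37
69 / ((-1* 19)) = -69 / 19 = -3.63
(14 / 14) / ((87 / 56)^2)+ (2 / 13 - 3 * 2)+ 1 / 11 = -5780839 / 1082367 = -5.34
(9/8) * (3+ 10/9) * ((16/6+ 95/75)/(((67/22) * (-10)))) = -24013/40200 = -0.60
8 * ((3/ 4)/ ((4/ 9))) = 27/ 2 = 13.50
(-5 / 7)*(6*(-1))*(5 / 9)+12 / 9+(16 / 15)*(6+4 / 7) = 1126 / 105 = 10.72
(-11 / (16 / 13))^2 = 20449 / 256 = 79.88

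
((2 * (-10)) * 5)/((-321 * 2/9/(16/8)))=300/107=2.80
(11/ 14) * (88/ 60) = 121/ 105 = 1.15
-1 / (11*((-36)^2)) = -1 / 14256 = -0.00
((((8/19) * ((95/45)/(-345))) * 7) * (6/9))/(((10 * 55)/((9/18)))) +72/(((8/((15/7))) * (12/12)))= 345819179/17931375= 19.29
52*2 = 104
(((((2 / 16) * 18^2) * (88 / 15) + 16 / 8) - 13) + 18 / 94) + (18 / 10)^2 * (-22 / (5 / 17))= -91418 / 5875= -15.56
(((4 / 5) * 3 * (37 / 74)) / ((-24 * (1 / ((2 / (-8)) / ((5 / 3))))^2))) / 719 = -9 / 5752000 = -0.00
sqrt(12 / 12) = 1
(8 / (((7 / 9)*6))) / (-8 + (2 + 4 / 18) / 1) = -27 / 91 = -0.30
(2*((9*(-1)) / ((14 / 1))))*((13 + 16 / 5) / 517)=-729 / 18095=-0.04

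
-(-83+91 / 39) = 242 / 3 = 80.67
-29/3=-9.67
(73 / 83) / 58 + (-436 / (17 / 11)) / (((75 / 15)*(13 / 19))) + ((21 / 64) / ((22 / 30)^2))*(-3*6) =-93.43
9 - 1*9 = 0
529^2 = 279841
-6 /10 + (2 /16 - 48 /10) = -211 /40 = -5.28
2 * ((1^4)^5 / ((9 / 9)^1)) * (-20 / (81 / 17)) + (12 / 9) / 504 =-8.39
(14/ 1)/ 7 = 2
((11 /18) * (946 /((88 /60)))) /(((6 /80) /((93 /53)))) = 1466300 /159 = 9222.01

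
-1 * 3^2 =-9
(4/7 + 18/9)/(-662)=-9/2317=-0.00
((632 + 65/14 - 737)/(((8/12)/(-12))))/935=2529/1309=1.93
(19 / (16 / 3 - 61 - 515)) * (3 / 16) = -171 / 27392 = -0.01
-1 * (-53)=53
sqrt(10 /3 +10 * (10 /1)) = sqrt(930) /3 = 10.17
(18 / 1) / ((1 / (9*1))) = 162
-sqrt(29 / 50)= -sqrt(58) / 10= -0.76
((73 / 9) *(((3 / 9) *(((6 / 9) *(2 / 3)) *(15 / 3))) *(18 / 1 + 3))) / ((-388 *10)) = -0.03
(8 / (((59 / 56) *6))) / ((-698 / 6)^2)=672 / 7186259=0.00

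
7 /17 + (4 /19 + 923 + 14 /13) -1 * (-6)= 3908006 /4199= 930.70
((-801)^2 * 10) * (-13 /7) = -83408130 /7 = -11915447.14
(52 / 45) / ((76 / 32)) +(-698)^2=416559836 / 855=487204.49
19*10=190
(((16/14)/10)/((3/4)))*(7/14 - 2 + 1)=-8/105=-0.08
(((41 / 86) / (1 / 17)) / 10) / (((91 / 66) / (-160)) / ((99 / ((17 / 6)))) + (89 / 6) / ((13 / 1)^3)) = 480267504288 / 3854752243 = 124.59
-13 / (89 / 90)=-1170 / 89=-13.15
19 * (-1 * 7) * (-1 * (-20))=-2660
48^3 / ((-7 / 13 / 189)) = -38817792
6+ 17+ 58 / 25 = 633 / 25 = 25.32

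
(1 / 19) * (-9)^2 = 81 / 19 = 4.26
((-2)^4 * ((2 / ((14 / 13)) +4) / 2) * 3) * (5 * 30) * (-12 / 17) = -1771200 / 119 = -14884.03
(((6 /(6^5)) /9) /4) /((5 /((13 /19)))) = 13 /4432320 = 0.00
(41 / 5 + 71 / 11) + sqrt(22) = sqrt(22) + 806 / 55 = 19.34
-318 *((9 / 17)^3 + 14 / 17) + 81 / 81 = -1513537 / 4913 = -308.07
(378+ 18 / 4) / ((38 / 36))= 6885 / 19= 362.37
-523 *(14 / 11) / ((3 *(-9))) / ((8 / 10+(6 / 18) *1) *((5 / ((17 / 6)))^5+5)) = 611540762 / 621705843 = 0.98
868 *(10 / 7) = 1240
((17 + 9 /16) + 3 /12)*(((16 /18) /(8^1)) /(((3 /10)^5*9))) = 593750 /6561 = 90.50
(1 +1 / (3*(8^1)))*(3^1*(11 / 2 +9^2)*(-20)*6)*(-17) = 551437.50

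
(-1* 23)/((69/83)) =-83/3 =-27.67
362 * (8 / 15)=2896 / 15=193.07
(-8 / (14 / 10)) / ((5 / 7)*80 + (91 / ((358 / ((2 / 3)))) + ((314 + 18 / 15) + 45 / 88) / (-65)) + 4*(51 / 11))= -614328000 / 7633097833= -0.08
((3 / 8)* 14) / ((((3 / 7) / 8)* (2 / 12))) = 588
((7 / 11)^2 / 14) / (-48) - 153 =-1777255 / 11616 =-153.00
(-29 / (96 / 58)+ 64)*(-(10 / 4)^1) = -11155 / 96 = -116.20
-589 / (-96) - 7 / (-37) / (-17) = 369809 / 60384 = 6.12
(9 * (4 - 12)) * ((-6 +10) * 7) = -2016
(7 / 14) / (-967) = -1 / 1934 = -0.00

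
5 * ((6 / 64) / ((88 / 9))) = 135 / 2816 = 0.05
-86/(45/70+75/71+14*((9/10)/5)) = -20.38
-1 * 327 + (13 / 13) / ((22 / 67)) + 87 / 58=-3547 / 11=-322.45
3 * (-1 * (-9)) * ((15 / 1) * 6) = 2430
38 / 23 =1.65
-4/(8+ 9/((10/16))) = -5/28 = -0.18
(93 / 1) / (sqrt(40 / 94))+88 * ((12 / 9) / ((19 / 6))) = 704 / 19+93 * sqrt(235) / 10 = 179.62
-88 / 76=-1.16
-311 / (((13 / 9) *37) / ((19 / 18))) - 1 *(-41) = 33533 / 962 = 34.86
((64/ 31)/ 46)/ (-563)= -0.00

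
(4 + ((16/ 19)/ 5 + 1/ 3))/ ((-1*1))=-1283/ 285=-4.50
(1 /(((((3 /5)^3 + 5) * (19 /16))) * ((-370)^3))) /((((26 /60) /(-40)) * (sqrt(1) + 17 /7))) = 175 /2039340433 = 0.00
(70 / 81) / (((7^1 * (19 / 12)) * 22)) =20 / 5643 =0.00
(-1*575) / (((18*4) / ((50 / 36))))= -14375 / 1296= -11.09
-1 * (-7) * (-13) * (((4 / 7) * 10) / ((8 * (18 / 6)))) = -65 / 3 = -21.67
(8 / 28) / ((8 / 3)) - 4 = -109 / 28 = -3.89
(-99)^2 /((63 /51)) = 55539 /7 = 7934.14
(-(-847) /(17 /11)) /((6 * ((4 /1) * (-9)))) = -2.54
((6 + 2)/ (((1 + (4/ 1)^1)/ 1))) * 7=56/ 5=11.20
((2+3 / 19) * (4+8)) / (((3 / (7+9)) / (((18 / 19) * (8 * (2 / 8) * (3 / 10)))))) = 141696 / 1805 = 78.50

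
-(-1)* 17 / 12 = 17 / 12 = 1.42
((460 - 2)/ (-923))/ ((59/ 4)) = -1832/ 54457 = -0.03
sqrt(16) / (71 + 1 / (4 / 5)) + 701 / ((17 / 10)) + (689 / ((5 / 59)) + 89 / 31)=382794744 / 44795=8545.48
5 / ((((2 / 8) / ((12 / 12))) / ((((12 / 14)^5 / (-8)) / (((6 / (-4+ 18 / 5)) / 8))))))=10368 / 16807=0.62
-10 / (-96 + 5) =10 / 91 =0.11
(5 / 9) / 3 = 5 / 27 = 0.19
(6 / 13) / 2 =3 / 13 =0.23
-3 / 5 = -0.60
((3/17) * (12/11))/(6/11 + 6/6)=36/289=0.12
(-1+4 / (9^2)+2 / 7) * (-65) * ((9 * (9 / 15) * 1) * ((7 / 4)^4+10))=24313861 / 5376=4522.67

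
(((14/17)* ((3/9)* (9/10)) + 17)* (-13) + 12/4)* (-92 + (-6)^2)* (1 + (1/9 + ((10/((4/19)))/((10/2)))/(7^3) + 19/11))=14639790164/412335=35504.60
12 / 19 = 0.63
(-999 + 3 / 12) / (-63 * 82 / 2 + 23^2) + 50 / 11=454745 / 90376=5.03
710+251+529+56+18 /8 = 6193 /4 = 1548.25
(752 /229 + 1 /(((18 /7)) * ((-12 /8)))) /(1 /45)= 93505 /687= 136.11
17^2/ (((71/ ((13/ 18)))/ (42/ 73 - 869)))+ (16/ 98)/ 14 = -2552.94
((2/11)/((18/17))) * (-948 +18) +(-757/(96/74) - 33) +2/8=-409711/528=-775.97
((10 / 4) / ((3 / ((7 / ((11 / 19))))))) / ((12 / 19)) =12635 / 792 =15.95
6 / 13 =0.46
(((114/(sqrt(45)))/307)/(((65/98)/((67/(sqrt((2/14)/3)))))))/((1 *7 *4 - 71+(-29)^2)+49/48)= 1710912 *sqrt(105)/546667225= 0.03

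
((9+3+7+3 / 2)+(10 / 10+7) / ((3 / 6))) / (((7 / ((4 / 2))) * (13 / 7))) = 73 / 13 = 5.62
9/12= 3/4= 0.75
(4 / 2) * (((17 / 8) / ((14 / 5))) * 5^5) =265625 / 56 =4743.30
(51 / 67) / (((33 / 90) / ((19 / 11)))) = 29070 / 8107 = 3.59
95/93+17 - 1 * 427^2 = -16954921/93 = -182310.98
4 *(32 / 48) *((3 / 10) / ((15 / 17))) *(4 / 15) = 272 / 1125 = 0.24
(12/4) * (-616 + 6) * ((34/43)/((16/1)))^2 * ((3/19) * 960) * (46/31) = -1094760900/1089061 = -1005.23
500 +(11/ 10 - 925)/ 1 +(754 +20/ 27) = 89327/ 270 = 330.84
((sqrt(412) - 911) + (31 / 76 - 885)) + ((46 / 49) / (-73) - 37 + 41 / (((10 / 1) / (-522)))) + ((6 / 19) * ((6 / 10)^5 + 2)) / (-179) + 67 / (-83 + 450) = -221706965375848613 / 55808666987500 + 2 * sqrt(103) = -3952.33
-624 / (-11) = 624 / 11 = 56.73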